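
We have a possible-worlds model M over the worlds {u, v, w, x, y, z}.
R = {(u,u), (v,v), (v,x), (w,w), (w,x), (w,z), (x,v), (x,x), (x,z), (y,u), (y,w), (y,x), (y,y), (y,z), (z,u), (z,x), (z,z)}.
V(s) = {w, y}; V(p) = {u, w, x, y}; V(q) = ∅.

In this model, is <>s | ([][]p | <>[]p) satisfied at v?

No

At v: <>s is false, [][]p | <>[]p is false, so <>s | ([][]p | <>[]p) is false.
  At v: <>s requires s at some successor in {v, x}.
    At v: s is false.
    At x: s is false.
  So <>s is false at v.
  At v: [][]p is false, <>[]p is false, so [][]p | <>[]p is false.
    At v: [][]p requires []p at every successor {v, x}.
      []p fails at v, so [][]p is false at v.
    At v: <>[]p requires []p at some successor in {v, x}.
      At v: []p is false.
      At x: []p is false.
    So <>[]p is false at v.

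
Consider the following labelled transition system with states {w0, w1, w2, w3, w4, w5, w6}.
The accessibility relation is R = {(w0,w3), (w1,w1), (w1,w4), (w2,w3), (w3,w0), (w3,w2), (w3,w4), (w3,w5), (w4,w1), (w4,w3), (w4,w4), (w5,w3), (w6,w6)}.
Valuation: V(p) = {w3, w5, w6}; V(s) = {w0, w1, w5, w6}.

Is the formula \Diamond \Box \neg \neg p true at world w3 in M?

Yes

At w3: \Diamond \Box \neg \neg p requires \Box \neg \neg p at some successor in {w0, w2, w4, w5}.
  \Box \neg \neg p holds at w0, so \Diamond \Box \neg \neg p is true at w3.
    At w0: \Box \neg \neg p requires \neg \neg p at every successor {w3}.
      At w3: \neg \neg p is true.
    So \Box \neg \neg p is true at w0.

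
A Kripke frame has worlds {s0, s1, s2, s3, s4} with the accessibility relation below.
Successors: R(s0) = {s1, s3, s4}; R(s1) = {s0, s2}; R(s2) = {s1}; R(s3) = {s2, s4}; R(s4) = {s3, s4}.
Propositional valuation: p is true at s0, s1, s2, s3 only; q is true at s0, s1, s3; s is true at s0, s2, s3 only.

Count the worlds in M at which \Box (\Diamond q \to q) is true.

Let φ = \Box (\Diamond q \to q). Evaluate φ at each world:
  s0 (successors {s1, s3, s4}): φ is false.
  s1 (successors {s0, s2}): φ is false.
  s2 (successors {s1}): φ is true.
  s3 (successors {s2, s4}): φ is false.
  s4 (successors {s3, s4}): φ is false.
For instance, at s1:
  At s1: \Box (\Diamond q \to q) requires \Diamond q \to q at every successor {s0, s2}.
    \Diamond q \to q fails at s2, so \Box (\Diamond q \to q) is false at s1.
      At s2: \Diamond q is true, q is false, so \Diamond q \to q is false.
Satisfying worlds: {s2}

1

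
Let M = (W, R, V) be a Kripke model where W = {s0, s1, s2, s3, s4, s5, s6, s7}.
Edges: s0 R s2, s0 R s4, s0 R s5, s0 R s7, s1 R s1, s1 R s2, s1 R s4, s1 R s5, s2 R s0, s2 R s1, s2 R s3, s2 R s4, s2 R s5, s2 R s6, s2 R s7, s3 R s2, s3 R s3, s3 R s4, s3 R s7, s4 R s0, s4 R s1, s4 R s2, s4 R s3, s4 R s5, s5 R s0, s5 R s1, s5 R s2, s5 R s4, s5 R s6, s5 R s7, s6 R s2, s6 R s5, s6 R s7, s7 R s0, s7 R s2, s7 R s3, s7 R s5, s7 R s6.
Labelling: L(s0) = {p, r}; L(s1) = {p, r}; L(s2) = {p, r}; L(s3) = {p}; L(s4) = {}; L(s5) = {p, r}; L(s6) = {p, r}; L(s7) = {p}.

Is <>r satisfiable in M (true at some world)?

Yes

Let φ = <>r. Evaluate φ at each world:
  s0 (successors {s2, s4, s5, s7}): φ is true.
  s1 (successors {s1, s2, s4, s5}): φ is true.
  s2 (successors {s0, s1, s3, s4, s5, s6, s7}): φ is true.
  s3 (successors {s2, s3, s4, s7}): φ is true.
  s4 (successors {s0, s1, s2, s3, s5}): φ is true.
  s5 (successors {s0, s1, s2, s4, s6, s7}): φ is true.
  s6 (successors {s2, s5, s7}): φ is true.
  s7 (successors {s0, s2, s3, s5, s6}): φ is true.
Detail at s0 (witness):
  At s0: <>r requires r at some successor in {s2, s4, s5, s7}.
    r holds at s2, so <>r is true at s0.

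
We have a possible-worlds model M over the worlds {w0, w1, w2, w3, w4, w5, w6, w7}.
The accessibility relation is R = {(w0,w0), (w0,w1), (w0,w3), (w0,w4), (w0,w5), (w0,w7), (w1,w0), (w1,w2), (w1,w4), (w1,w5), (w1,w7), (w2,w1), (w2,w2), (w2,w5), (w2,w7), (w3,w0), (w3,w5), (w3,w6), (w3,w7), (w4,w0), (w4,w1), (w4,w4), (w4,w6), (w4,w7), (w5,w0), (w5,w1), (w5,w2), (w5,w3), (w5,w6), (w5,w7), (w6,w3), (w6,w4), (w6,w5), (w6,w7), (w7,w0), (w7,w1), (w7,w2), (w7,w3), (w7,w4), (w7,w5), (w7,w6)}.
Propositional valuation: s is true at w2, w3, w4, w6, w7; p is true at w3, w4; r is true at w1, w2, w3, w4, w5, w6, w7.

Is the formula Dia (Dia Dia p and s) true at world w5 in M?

Yes

At w5: Dia (Dia Dia p and s) requires Dia Dia p and s at some successor in {w0, w1, w2, w3, w6, w7}.
  Dia Dia p and s holds at w2, so Dia (Dia Dia p and s) is true at w5.
    At w2: Dia Dia p is true, s is true, so Dia Dia p and s is true.
      At w2: Dia Dia p requires Dia p at some successor in {w1, w2, w5, w7}.
        Dia p holds at w1, so Dia Dia p is true at w2.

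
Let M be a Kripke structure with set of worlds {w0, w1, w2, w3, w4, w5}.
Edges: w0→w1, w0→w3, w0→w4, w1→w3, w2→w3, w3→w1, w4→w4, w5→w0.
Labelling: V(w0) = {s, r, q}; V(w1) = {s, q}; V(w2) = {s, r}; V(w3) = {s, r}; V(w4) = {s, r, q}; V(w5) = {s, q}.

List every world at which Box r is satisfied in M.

Let φ = Box r. Evaluate φ at each world:
  w0 (successors {w1, w3, w4}): φ is false.
  w1 (successors {w3}): φ is true.
  w2 (successors {w3}): φ is true.
  w3 (successors {w1}): φ is false.
  w4 (successors {w4}): φ is true.
  w5 (successors {w0}): φ is true.
For instance, at w2:
  At w2: Box r requires r at every successor {w3}.
    At w3: r is true.
  So Box r is true at w2.
Satisfying worlds: {w1, w2, w4, w5}

w1, w2, w4, w5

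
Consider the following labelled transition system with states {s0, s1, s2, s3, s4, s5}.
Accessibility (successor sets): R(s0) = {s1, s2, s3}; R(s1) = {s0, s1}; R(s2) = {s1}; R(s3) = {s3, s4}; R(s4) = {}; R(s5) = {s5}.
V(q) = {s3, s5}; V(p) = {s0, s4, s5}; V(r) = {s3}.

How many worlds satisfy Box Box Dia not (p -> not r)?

Recall that Box ψ holds at a world iff ψ holds at every accessible world, and Dia ψ holds iff ψ holds at some accessible world.
Let φ = Box Box Dia not (p -> not r). Evaluate φ at each world:
  s0 (successors {s1, s2, s3}): φ is false.
  s1 (successors {s0, s1}): φ is false.
  s2 (successors {s1}): φ is false.
  s3 (successors {s3, s4}): φ is false.
  s4 (successors ∅): φ is true.
  s5 (successors {s5}): φ is false.
For instance, at s3:
  At s3: Box Box Dia not (p -> not r) requires Box Dia not (p -> not r) at every successor {s3, s4}.
    Box Dia not (p -> not r) fails at s3, so Box Box Dia not (p -> not r) is false at s3.
      At s3: Box Dia not (p -> not r) requires Dia not (p -> not r) at every successor {s3, s4}.
        Dia not (p -> not r) fails at s3, so Box Dia not (p -> not r) is false at s3.
Satisfying worlds: {s4}

1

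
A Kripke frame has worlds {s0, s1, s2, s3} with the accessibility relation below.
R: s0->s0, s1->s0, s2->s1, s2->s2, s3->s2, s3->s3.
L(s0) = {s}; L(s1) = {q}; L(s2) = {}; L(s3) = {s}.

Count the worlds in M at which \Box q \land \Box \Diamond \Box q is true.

Let φ = \Box q \land \Box \Diamond \Box q. Evaluate φ at each world:
  s0 (successors {s0}): φ is false.
  s1 (successors {s0}): φ is false.
  s2 (successors {s1, s2}): φ is false.
  s3 (successors {s2, s3}): φ is false.
For instance, at s1:
  At s1: \Box q is false, \Box \Diamond \Box q is false, so \Box q \land \Box \Diamond \Box q is false.
    At s1: \Box q requires q at every successor {s0}.
      q fails at s0, so \Box q is false at s1.
    At s1: \Box \Diamond \Box q requires \Diamond \Box q at every successor {s0}.
      \Diamond \Box q fails at s0, so \Box \Diamond \Box q is false at s1.
Satisfying worlds: none.

0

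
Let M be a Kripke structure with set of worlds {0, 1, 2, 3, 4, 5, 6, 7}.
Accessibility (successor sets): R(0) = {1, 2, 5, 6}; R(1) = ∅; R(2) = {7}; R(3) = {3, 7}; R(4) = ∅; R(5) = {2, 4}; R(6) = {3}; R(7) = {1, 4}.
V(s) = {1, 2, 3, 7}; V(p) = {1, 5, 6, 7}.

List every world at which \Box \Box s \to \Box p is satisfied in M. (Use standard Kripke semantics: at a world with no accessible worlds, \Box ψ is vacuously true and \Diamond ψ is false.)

0, 1, 2, 3, 4

Let φ = \Box \Box s \to \Box p. Evaluate φ at each world:
  0 (successors {1, 2, 5, 6}): φ is true.
  1 (successors ∅): φ is true.
  2 (successors {7}): φ is true.
  3 (successors {3, 7}): φ is true.
  4 (successors ∅): φ is true.
  5 (successors {2, 4}): φ is false.
  6 (successors {3}): φ is false.
  7 (successors {1, 4}): φ is false.
For instance, at 5:
  At 5: \Box \Box s is true, \Box p is false, so \Box \Box s \to \Box p is false.
    At 5: \Box \Box s requires \Box s at every successor {2, 4}.
      At 2: \Box s is true.
      At 4: \Box s is true.
    So \Box \Box s is true at 5.
    At 5: \Box p requires p at every successor {2, 4}.
      p fails at 2, so \Box p is false at 5.
Satisfying worlds: {0, 1, 2, 3, 4}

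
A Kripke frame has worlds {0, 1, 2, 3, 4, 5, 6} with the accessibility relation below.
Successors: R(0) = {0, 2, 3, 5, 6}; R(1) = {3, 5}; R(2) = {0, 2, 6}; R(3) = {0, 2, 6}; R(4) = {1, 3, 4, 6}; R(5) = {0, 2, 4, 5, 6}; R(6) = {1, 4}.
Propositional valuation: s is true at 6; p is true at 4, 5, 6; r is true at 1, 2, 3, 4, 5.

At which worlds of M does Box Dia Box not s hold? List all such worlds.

0, 1, 2, 3, 5

Let φ = Box Dia Box not s. Evaluate φ at each world:
  0 (successors {0, 2, 3, 5, 6}): φ is true.
  1 (successors {3, 5}): φ is true.
  2 (successors {0, 2, 6}): φ is true.
  3 (successors {0, 2, 6}): φ is true.
  4 (successors {1, 3, 4, 6}): φ is false.
  5 (successors {0, 2, 4, 5, 6}): φ is true.
  6 (successors {1, 4}): φ is false.
For instance, at 5:
  At 5: Box Dia Box not s requires Dia Box not s at every successor {0, 2, 4, 5, 6}.
    At 0: Dia Box not s is true.
    At 2: Dia Box not s is true.
    At 4: Dia Box not s is true.
    At 5: Dia Box not s is true.
    At 6: Dia Box not s is true.
  So Box Dia Box not s is true at 5.
Satisfying worlds: {0, 1, 2, 3, 5}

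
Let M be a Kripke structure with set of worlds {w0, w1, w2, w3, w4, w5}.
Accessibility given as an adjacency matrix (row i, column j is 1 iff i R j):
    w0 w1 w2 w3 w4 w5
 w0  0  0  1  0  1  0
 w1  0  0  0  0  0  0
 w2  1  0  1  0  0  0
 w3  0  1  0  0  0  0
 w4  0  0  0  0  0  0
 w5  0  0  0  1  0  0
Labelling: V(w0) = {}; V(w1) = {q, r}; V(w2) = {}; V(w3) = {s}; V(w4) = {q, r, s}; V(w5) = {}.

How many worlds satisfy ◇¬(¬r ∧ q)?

4

Let φ = ◇¬(¬r ∧ q). Evaluate φ at each world:
  w0 (successors {w2, w4}): φ is true.
  w1 (successors ∅): φ is false.
  w2 (successors {w0, w2}): φ is true.
  w3 (successors {w1}): φ is true.
  w4 (successors ∅): φ is false.
  w5 (successors {w3}): φ is true.
For instance, at w5:
  At w5: ◇¬(¬r ∧ q) requires ¬(¬r ∧ q) at some successor in {w3}.
    ¬(¬r ∧ q) holds at w3, so ◇¬(¬r ∧ q) is true at w5.
Satisfying worlds: {w0, w2, w3, w5}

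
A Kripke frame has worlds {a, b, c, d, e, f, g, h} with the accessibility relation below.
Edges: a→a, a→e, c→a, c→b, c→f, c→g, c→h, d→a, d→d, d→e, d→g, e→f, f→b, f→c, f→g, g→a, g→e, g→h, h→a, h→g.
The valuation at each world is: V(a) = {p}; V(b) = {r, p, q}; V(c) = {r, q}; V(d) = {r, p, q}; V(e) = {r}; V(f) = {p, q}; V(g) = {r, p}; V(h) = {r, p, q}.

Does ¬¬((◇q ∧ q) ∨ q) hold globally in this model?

No

Let φ = ¬¬((◇q ∧ q) ∨ q). Evaluate φ at each world:
  a (successors {a, e}): φ is false.
  b (successors ∅): φ is true.
  c (successors {a, b, f, g, h}): φ is true.
  d (successors {a, d, e, g}): φ is true.
  e (successors {f}): φ is false.
  f (successors {b, c, g}): φ is true.
  g (successors {a, e, h}): φ is false.
  h (successors {a, g}): φ is true.
Detail at a (counterexample):
  At a: ¬((◇q ∧ q) ∨ q) is true, so ¬¬((◇q ∧ q) ∨ q) is false.
    At a: (◇q ∧ q) ∨ q is false, so ¬((◇q ∧ q) ∨ q) is true.
      At a: ◇q ∧ q is false, q is false, so (◇q ∧ q) ∨ q is false.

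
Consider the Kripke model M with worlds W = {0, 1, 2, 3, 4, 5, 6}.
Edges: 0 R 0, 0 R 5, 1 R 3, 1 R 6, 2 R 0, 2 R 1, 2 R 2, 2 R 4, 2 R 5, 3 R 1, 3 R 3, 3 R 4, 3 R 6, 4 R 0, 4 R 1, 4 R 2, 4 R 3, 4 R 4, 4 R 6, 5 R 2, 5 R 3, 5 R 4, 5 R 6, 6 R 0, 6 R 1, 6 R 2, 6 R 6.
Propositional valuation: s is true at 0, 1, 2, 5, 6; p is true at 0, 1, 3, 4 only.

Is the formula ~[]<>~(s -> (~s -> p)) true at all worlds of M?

Yes

Let φ = ~[]<>~(s -> (~s -> p)). Evaluate φ at each world:
  0 (successors {0, 5}): φ is true.
  1 (successors {3, 6}): φ is true.
  2 (successors {0, 1, 2, 4, 5}): φ is true.
  3 (successors {1, 3, 4, 6}): φ is true.
  4 (successors {0, 1, 2, 3, 4, 6}): φ is true.
  5 (successors {2, 3, 4, 6}): φ is true.
  6 (successors {0, 1, 2, 6}): φ is true.
For instance, at 4:
  At 4: []<>~(s -> (~s -> p)) is false, so ~[]<>~(s -> (~s -> p)) is true.
    At 4: []<>~(s -> (~s -> p)) requires <>~(s -> (~s -> p)) at every successor {0, 1, 2, 3, 4, 6}.
      <>~(s -> (~s -> p)) fails at 0, so []<>~(s -> (~s -> p)) is false at 4.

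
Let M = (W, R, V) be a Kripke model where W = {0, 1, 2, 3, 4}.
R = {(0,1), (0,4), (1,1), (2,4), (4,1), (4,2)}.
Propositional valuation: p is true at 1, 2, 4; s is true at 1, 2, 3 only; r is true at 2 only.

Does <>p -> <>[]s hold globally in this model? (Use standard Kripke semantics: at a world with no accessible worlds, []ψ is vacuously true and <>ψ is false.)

Yes

Recall that []ψ holds at a world iff ψ holds at every accessible world, and <>ψ holds iff ψ holds at some accessible world.
Let φ = <>p -> <>[]s. Evaluate φ at each world:
  0 (successors {1, 4}): φ is true.
  1 (successors {1}): φ is true.
  2 (successors {4}): φ is true.
  3 (successors ∅): φ is true.
  4 (successors {1, 2}): φ is true.
For instance, at 0:
  At 0: <>p is true, <>[]s is true, so <>p -> <>[]s is true.
    At 0: <>p requires p at some successor in {1, 4}.
      p holds at 1, so <>p is true at 0.
    At 0: <>[]s requires []s at some successor in {1, 4}.
      []s holds at 1, so <>[]s is true at 0.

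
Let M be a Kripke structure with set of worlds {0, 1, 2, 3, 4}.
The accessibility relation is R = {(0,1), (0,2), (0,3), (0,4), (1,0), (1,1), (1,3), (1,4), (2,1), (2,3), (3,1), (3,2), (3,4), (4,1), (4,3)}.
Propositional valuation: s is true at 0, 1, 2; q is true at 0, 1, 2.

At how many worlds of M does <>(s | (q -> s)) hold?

Recall that <>ψ holds at a world iff ψ holds at some accessible world.
Let φ = <>(s | (q -> s)). Evaluate φ at each world:
  0 (successors {1, 2, 3, 4}): φ is true.
  1 (successors {0, 1, 3, 4}): φ is true.
  2 (successors {1, 3}): φ is true.
  3 (successors {1, 2, 4}): φ is true.
  4 (successors {1, 3}): φ is true.
For instance, at 1:
  At 1: <>(s | (q -> s)) requires s | (q -> s) at some successor in {0, 1, 3, 4}.
    s | (q -> s) holds at 0, so <>(s | (q -> s)) is true at 1.
Satisfying worlds: {0, 1, 2, 3, 4}

5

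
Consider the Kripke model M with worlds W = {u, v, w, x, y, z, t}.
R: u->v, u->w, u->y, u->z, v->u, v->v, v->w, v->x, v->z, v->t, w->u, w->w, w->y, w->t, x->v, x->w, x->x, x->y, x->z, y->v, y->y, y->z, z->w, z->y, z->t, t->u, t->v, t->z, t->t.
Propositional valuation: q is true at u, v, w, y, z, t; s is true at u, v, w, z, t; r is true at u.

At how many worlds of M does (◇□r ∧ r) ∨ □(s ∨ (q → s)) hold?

Let φ = (◇□r ∧ r) ∨ □(s ∨ (q → s)). Evaluate φ at each world:
  u (successors {v, w, y, z}): φ is false.
  v (successors {u, v, w, x, z, t}): φ is true.
  w (successors {u, w, y, t}): φ is false.
  x (successors {v, w, x, y, z}): φ is false.
  y (successors {v, y, z}): φ is false.
  z (successors {w, y, t}): φ is false.
  t (successors {u, v, z, t}): φ is true.
For instance, at w:
  At w: ◇□r ∧ r is false, □(s ∨ (q → s)) is false, so (◇□r ∧ r) ∨ □(s ∨ (q → s)) is false.
    At w: ◇□r is false, r is false, so ◇□r ∧ r is false.
      At w: ◇□r requires □r at some successor in {u, w, y, t}.
        At u: □r is false.
        At w: □r is false.
        At y: □r is false.
        At t: □r is false.
      So ◇□r is false at w.
    At w: □(s ∨ (q → s)) requires s ∨ (q → s) at every successor {u, w, y, t}.
      s ∨ (q → s) fails at y, so □(s ∨ (q → s)) is false at w.
Satisfying worlds: {v, t}

2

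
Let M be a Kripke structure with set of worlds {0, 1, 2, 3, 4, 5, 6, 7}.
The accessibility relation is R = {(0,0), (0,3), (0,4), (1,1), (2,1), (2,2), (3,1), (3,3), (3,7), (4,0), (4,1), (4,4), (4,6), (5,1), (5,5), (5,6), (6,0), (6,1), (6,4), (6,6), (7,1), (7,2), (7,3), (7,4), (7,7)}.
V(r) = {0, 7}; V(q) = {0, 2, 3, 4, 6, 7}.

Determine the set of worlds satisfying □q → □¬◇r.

1, 2, 3, 4, 5, 6, 7

Let φ = □q → □¬◇r. Evaluate φ at each world:
  0 (successors {0, 3, 4}): φ is false.
  1 (successors {1}): φ is true.
  2 (successors {1, 2}): φ is true.
  3 (successors {1, 3, 7}): φ is true.
  4 (successors {0, 1, 4, 6}): φ is true.
  5 (successors {1, 5, 6}): φ is true.
  6 (successors {0, 1, 4, 6}): φ is true.
  7 (successors {1, 2, 3, 4, 7}): φ is true.
For instance, at 7:
  At 7: □q is false, □¬◇r is false, so □q → □¬◇r is true.
    At 7: □q requires q at every successor {1, 2, 3, 4, 7}.
      q fails at 1, so □q is false at 7.
    At 7: □¬◇r requires ¬◇r at every successor {1, 2, 3, 4, 7}.
      ¬◇r fails at 3, so □¬◇r is false at 7.
Satisfying worlds: {1, 2, 3, 4, 5, 6, 7}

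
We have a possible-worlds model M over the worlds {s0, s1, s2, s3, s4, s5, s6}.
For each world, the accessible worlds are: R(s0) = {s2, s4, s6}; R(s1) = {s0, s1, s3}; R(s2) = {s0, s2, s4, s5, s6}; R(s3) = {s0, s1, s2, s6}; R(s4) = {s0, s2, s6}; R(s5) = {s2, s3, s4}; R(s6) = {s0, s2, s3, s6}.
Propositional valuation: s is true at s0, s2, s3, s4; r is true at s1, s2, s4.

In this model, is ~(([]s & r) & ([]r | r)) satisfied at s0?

At s0: ([]s & r) & ([]r | r) is false, so ~(([]s & r) & ([]r | r)) is true.
  At s0: []s & r is false, []r | r is false, so ([]s & r) & ([]r | r) is false.
    At s0: []s is false, r is false, so []s & r is false.
      At s0: []s requires s at every successor {s2, s4, s6}.
        s fails at s6, so []s is false at s0.
    At s0: []r is false, r is false, so []r | r is false.
      At s0: []r requires r at every successor {s2, s4, s6}.
        r fails at s6, so []r is false at s0.

Yes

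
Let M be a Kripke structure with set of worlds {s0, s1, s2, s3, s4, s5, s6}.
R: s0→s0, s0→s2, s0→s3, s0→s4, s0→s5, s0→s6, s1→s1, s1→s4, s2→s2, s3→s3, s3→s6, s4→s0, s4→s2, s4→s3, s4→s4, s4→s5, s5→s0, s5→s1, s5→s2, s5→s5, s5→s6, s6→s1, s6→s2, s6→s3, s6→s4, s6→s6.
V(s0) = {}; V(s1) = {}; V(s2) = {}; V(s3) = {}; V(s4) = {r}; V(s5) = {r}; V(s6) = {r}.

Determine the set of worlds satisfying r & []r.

none

Recall that []ψ holds at a world iff ψ holds at every accessible world, and <>ψ holds iff ψ holds at some accessible world.
Let φ = r & []r. Evaluate φ at each world:
  s0 (successors {s0, s2, s3, s4, s5, s6}): φ is false.
  s1 (successors {s1, s4}): φ is false.
  s2 (successors {s2}): φ is false.
  s3 (successors {s3, s6}): φ is false.
  s4 (successors {s0, s2, s3, s4, s5}): φ is false.
  s5 (successors {s0, s1, s2, s5, s6}): φ is false.
  s6 (successors {s1, s2, s3, s4, s6}): φ is false.
For instance, at s0:
  At s0: r is false, []r is false, so r & []r is false.
    At s0: []r requires r at every successor {s0, s2, s3, s4, s5, s6}.
      r fails at s0, so []r is false at s0.
Satisfying worlds: none.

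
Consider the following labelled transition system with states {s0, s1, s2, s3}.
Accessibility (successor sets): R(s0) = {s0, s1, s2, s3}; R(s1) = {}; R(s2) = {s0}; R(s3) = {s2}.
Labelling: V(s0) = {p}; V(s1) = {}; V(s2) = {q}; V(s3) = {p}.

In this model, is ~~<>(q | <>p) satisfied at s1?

No

Recall that <>ψ holds at a world iff ψ holds at some accessible world.
At s1: ~<>(q | <>p) is true, so ~~<>(q | <>p) is false.
  At s1: <>(q | <>p) is false, so ~<>(q | <>p) is true.
    At s1: no accessible worlds, so <>(q | <>p) is false.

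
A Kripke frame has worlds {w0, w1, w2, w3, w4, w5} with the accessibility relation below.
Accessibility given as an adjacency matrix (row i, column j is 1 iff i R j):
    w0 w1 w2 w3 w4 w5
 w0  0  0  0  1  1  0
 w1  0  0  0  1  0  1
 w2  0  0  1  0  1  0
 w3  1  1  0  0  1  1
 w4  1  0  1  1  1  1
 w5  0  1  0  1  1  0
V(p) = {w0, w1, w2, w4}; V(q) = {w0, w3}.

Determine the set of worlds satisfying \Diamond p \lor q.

Let φ = \Diamond p \lor q. Evaluate φ at each world:
  w0 (successors {w3, w4}): φ is true.
  w1 (successors {w3, w5}): φ is false.
  w2 (successors {w2, w4}): φ is true.
  w3 (successors {w0, w1, w4, w5}): φ is true.
  w4 (successors {w0, w2, w3, w4, w5}): φ is true.
  w5 (successors {w1, w3, w4}): φ is true.
For instance, at w3:
  At w3: \Diamond p is true, q is true, so \Diamond p \lor q is true.
    At w3: \Diamond p requires p at some successor in {w0, w1, w4, w5}.
      p holds at w0, so \Diamond p is true at w3.
Satisfying worlds: {w0, w2, w3, w4, w5}

w0, w2, w3, w4, w5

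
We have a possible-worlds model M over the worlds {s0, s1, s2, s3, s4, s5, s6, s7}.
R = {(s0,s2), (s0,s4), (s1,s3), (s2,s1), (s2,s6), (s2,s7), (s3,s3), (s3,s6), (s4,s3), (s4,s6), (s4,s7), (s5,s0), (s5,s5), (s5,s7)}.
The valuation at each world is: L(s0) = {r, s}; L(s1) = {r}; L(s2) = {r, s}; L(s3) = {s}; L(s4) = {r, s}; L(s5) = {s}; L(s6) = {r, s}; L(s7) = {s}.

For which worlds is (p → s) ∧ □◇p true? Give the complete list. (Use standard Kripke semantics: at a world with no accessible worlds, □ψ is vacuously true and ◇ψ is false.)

Recall that □ψ holds at a world iff ψ holds at every accessible world, and ◇ψ holds iff ψ holds at some accessible world.
Let φ = (p → s) ∧ □◇p. Evaluate φ at each world:
  s0 (successors {s2, s4}): φ is false.
  s1 (successors {s3}): φ is false.
  s2 (successors {s1, s6, s7}): φ is false.
  s3 (successors {s3, s6}): φ is false.
  s4 (successors {s3, s6, s7}): φ is false.
  s5 (successors {s0, s5, s7}): φ is false.
  s6 (successors ∅): φ is true.
  s7 (successors ∅): φ is true.
For instance, at s5:
  At s5: p → s is true, □◇p is false, so (p → s) ∧ □◇p is false.
    At s5: □◇p requires ◇p at every successor {s0, s5, s7}.
      ◇p fails at s0, so □◇p is false at s5.
Satisfying worlds: {s6, s7}

s6, s7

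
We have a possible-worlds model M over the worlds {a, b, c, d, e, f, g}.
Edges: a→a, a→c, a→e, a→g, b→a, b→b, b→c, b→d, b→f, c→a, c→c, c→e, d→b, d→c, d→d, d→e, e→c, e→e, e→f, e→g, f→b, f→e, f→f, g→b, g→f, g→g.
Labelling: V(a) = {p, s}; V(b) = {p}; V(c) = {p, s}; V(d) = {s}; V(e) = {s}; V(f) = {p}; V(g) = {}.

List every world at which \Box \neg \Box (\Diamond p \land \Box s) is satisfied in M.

Let φ = \Box \neg \Box (\Diamond p \land \Box s). Evaluate φ at each world:
  a (successors {a, c, e, g}): φ is true.
  b (successors {a, b, c, d, f}): φ is true.
  c (successors {a, c, e}): φ is true.
  d (successors {b, c, d, e}): φ is true.
  e (successors {c, e, f, g}): φ is true.
  f (successors {b, e, f}): φ is true.
  g (successors {b, f, g}): φ is true.
For instance, at g:
  At g: \Box \neg \Box (\Diamond p \land \Box s) requires \neg \Box (\Diamond p \land \Box s) at every successor {b, f, g}.
      At b: \Box (\Diamond p \land \Box s) is false, so \neg \Box (\Diamond p \land \Box s) is true.
      At f: \Box (\Diamond p \land \Box s) is false, so \neg \Box (\Diamond p \land \Box s) is true.
      At g: \Box (\Diamond p \land \Box s) is false, so \neg \Box (\Diamond p \land \Box s) is true.
  So \Box \neg \Box (\Diamond p \land \Box s) is true at g.
Satisfying worlds: {a, b, c, d, e, f, g}

a, b, c, d, e, f, g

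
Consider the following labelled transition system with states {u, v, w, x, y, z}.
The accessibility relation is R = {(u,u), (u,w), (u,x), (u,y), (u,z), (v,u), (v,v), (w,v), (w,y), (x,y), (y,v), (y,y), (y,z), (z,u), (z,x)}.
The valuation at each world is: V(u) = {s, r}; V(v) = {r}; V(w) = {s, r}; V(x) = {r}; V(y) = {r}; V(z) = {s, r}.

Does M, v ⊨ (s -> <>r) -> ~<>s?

At v: s -> <>r is true, ~<>s is false, so (s -> <>r) -> ~<>s is false.
  At v: s is false, <>r is true, so s -> <>r is true.
    At v: <>r requires r at some successor in {u, v}.
      r holds at u, so <>r is true at v.
  At v: <>s is true, so ~<>s is false.
    At v: <>s requires s at some successor in {u, v}.
      s holds at u, so <>s is true at v.

No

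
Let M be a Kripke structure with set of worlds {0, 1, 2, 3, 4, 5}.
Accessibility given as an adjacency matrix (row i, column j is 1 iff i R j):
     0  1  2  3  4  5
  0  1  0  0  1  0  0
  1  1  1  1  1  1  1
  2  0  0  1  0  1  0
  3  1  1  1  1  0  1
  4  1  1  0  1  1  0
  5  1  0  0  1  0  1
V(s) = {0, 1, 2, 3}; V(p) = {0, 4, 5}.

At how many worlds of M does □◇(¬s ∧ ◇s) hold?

1

Recall that □ψ holds at a world iff ψ holds at every accessible world, and ◇ψ holds iff ψ holds at some accessible world.
Let φ = □◇(¬s ∧ ◇s). Evaluate φ at each world:
  0 (successors {0, 3}): φ is false.
  1 (successors {0, 1, 2, 3, 4, 5}): φ is false.
  2 (successors {2, 4}): φ is true.
  3 (successors {0, 1, 2, 3, 5}): φ is false.
  4 (successors {0, 1, 3, 4}): φ is false.
  5 (successors {0, 3, 5}): φ is false.
For instance, at 3:
  At 3: □◇(¬s ∧ ◇s) requires ◇(¬s ∧ ◇s) at every successor {0, 1, 2, 3, 5}.
    ◇(¬s ∧ ◇s) fails at 0, so □◇(¬s ∧ ◇s) is false at 3.
      At 0: ◇(¬s ∧ ◇s) requires ¬s ∧ ◇s at some successor in {0, 3}.
        At 0: ¬s ∧ ◇s is false.
        At 3: ¬s ∧ ◇s is false.
      So ◇(¬s ∧ ◇s) is false at 0.
Satisfying worlds: {2}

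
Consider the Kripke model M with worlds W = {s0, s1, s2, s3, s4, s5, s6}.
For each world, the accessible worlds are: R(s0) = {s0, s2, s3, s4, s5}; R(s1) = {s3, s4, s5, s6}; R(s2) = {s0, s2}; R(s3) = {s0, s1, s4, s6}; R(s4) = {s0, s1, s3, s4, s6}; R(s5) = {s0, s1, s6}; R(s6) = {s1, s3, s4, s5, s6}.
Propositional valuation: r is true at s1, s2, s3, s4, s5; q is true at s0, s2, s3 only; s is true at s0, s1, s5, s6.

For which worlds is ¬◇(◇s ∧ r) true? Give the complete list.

Let φ = ¬◇(◇s ∧ r). Evaluate φ at each world:
  s0 (successors {s0, s2, s3, s4, s5}): φ is false.
  s1 (successors {s3, s4, s5, s6}): φ is false.
  s2 (successors {s0, s2}): φ is false.
  s3 (successors {s0, s1, s4, s6}): φ is false.
  s4 (successors {s0, s1, s3, s4, s6}): φ is false.
  s5 (successors {s0, s1, s6}): φ is false.
  s6 (successors {s1, s3, s4, s5, s6}): φ is false.
For instance, at s1:
  At s1: ◇(◇s ∧ r) is true, so ¬◇(◇s ∧ r) is false.
    At s1: ◇(◇s ∧ r) requires ◇s ∧ r at some successor in {s3, s4, s5, s6}.
      ◇s ∧ r holds at s3, so ◇(◇s ∧ r) is true at s1.
Satisfying worlds: none.

none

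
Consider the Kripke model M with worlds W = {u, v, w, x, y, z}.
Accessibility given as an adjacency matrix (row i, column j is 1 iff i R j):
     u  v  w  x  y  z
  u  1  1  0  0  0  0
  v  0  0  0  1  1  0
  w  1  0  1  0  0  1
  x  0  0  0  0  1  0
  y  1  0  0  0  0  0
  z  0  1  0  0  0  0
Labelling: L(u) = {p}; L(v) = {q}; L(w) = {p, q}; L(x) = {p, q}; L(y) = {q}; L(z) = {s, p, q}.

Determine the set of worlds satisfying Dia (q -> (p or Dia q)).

Recall that Dia ψ holds at a world iff ψ holds at some accessible world.
Let φ = Dia (q -> (p or Dia q)). Evaluate φ at each world:
  u (successors {u, v}): φ is true.
  v (successors {x, y}): φ is true.
  w (successors {u, w, z}): φ is true.
  x (successors {y}): φ is false.
  y (successors {u}): φ is true.
  z (successors {v}): φ is true.
For instance, at z:
  At z: Dia (q -> (p or Dia q)) requires q -> (p or Dia q) at some successor in {v}.
    q -> (p or Dia q) holds at v, so Dia (q -> (p or Dia q)) is true at z.
      At v: q is true, p or Dia q is true, so q -> (p or Dia q) is true.
Satisfying worlds: {u, v, w, y, z}

u, v, w, y, z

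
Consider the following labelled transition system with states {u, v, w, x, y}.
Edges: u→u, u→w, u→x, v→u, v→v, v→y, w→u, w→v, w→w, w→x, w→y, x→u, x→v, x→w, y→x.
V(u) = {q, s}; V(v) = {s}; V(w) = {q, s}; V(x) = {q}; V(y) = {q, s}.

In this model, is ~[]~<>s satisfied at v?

At v: []~<>s is false, so ~[]~<>s is true.
  At v: []~<>s requires ~<>s at every successor {u, v, y}.
    ~<>s fails at u, so []~<>s is false at v.
      At u: <>s is true, so ~<>s is false.

Yes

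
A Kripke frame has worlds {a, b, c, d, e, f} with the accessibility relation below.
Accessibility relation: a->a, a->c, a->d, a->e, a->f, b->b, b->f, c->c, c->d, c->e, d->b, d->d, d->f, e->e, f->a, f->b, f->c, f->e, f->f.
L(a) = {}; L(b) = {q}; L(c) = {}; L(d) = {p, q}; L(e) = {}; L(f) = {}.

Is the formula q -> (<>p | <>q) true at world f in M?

Yes

Recall that <>ψ holds at a world iff ψ holds at some accessible world.
At f: q is false, <>p | <>q is true, so q -> (<>p | <>q) is true.
  At f: <>p is false, <>q is true, so <>p | <>q is true.
    At f: <>p requires p at some successor in {a, b, c, e, f}.
      At a: p is false.
      At b: p is false.
      At c: p is false.
      At e: p is false.
      At f: p is false.
    So <>p is false at f.
    At f: <>q requires q at some successor in {a, b, c, e, f}.
      q holds at b, so <>q is true at f.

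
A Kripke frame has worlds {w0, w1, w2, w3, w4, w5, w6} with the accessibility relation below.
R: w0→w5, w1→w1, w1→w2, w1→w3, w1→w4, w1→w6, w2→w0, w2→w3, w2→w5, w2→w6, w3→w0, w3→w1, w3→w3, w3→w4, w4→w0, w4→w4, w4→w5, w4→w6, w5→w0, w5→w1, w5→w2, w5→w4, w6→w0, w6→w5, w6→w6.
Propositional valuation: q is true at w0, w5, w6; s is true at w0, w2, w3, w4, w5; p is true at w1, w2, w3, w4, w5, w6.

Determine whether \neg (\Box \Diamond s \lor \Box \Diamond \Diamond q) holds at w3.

No

At w3: \Box \Diamond s \lor \Box \Diamond \Diamond q is true, so \neg (\Box \Diamond s \lor \Box \Diamond \Diamond q) is false.
  At w3: \Box \Diamond s is true, \Box \Diamond \Diamond q is true, so \Box \Diamond s \lor \Box \Diamond \Diamond q is true.
    At w3: \Box \Diamond s requires \Diamond s at every successor {w0, w1, w3, w4}.
      At w0: \Diamond s is true.
      At w1: \Diamond s is true.
      At w3: \Diamond s is true.
      At w4: \Diamond s is true.
    So \Box \Diamond s is true at w3.
    At w3: \Box \Diamond \Diamond q requires \Diamond \Diamond q at every successor {w0, w1, w3, w4}.
      At w0: \Diamond \Diamond q is true.
      At w1: \Diamond \Diamond q is true.
      At w3: \Diamond \Diamond q is true.
      At w4: \Diamond \Diamond q is true.
    So \Box \Diamond \Diamond q is true at w3.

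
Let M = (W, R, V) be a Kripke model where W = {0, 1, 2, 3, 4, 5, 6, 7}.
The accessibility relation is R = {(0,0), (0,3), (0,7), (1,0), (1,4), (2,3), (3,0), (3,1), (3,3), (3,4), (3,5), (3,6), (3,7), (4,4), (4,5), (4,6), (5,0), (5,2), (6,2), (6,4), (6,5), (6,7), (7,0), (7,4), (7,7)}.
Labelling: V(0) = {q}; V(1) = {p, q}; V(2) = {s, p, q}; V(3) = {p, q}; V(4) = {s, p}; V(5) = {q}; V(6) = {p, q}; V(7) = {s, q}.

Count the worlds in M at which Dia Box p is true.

2

Recall that Box ψ holds at a world iff ψ holds at every accessible world, and Dia ψ holds iff ψ holds at some accessible world.
Let φ = Dia Box p. Evaluate φ at each world:
  0 (successors {0, 3, 7}): φ is false.
  1 (successors {0, 4}): φ is false.
  2 (successors {3}): φ is false.
  3 (successors {0, 1, 3, 4, 5, 6, 7}): φ is false.
  4 (successors {4, 5, 6}): φ is false.
  5 (successors {0, 2}): φ is true.
  6 (successors {2, 4, 5, 7}): φ is true.
  7 (successors {0, 4, 7}): φ is false.
For instance, at 7:
  At 7: Dia Box p requires Box p at some successor in {0, 4, 7}.
    At 0: Box p is false.
    At 4: Box p is false.
    At 7: Box p is false.
  So Dia Box p is false at 7.
Satisfying worlds: {5, 6}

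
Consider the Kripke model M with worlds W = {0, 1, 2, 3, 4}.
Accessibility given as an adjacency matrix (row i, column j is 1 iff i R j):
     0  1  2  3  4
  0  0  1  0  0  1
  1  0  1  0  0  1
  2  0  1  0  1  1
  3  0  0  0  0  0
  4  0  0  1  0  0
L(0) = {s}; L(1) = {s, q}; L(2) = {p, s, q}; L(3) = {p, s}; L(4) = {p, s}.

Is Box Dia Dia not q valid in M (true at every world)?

Recall that Box ψ holds at a world iff ψ holds at every accessible world, and Dia ψ holds iff ψ holds at some accessible world.
Let φ = Box Dia Dia not q. Evaluate φ at each world:
  0 (successors {1, 4}): φ is true.
  1 (successors {1, 4}): φ is true.
  2 (successors {1, 3, 4}): φ is false.
  3 (successors ∅): φ is true.
  4 (successors {2}): φ is true.
Detail at 2 (counterexample):
  At 2: Box Dia Dia not q requires Dia Dia not q at every successor {1, 3, 4}.
    Dia Dia not q fails at 3, so Box Dia Dia not q is false at 2.
      At 3: no accessible worlds, so Dia Dia not q is false.

No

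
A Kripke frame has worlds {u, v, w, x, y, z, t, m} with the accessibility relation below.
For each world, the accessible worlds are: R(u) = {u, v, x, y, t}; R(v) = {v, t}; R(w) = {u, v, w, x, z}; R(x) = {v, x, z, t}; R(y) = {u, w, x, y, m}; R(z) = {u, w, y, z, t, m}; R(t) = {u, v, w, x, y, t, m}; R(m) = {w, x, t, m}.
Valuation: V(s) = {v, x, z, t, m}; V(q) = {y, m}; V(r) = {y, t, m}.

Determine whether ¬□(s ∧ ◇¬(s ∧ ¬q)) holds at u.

Yes

At u: □(s ∧ ◇¬(s ∧ ¬q)) is false, so ¬□(s ∧ ◇¬(s ∧ ¬q)) is true.
  At u: □(s ∧ ◇¬(s ∧ ¬q)) requires s ∧ ◇¬(s ∧ ¬q) at every successor {u, v, x, y, t}.
    s ∧ ◇¬(s ∧ ¬q) fails at u, so □(s ∧ ◇¬(s ∧ ¬q)) is false at u.
      At u: s is false, ◇¬(s ∧ ¬q) is true, so s ∧ ◇¬(s ∧ ¬q) is false.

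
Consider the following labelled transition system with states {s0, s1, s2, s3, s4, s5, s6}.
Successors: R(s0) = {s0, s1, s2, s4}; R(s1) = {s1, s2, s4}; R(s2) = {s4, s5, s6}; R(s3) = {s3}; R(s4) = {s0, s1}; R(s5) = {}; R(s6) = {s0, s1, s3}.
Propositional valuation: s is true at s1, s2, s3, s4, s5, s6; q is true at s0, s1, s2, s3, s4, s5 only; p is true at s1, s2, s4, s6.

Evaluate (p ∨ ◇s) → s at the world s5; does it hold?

Yes

Recall that ◇ψ holds at a world iff ψ holds at some accessible world.
At s5: p ∨ ◇s is false, s is true, so (p ∨ ◇s) → s is true.
  At s5: p is false, ◇s is false, so p ∨ ◇s is false.
    At s5: no accessible worlds, so ◇s is false.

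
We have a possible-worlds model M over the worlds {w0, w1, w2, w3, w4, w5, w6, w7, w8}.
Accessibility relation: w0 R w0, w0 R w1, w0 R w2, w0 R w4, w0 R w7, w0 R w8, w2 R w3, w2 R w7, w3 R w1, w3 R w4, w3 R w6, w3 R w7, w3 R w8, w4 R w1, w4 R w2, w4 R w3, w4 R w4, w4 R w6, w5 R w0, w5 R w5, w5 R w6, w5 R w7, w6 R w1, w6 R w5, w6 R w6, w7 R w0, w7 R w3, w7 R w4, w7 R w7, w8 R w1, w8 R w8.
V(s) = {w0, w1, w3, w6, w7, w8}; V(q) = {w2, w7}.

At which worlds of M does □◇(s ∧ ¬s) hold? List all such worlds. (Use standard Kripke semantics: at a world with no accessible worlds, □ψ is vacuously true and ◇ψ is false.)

Let φ = □◇(s ∧ ¬s). Evaluate φ at each world:
  w0 (successors {w0, w1, w2, w4, w7, w8}): φ is false.
  w1 (successors ∅): φ is true.
  w2 (successors {w3, w7}): φ is false.
  w3 (successors {w1, w4, w6, w7, w8}): φ is false.
  w4 (successors {w1, w2, w3, w4, w6}): φ is false.
  w5 (successors {w0, w5, w6, w7}): φ is false.
  w6 (successors {w1, w5, w6}): φ is false.
  w7 (successors {w0, w3, w4, w7}): φ is false.
  w8 (successors {w1, w8}): φ is false.
For instance, at w0:
  At w0: □◇(s ∧ ¬s) requires ◇(s ∧ ¬s) at every successor {w0, w1, w2, w4, w7, w8}.
    ◇(s ∧ ¬s) fails at w0, so □◇(s ∧ ¬s) is false at w0.
      At w0: ◇(s ∧ ¬s) requires s ∧ ¬s at some successor in {w0, w1, w2, w4, w7, w8}.
        At w0: s ∧ ¬s is false.
        At w1: s ∧ ¬s is false.
        At w2: s ∧ ¬s is false.
        At w4: s ∧ ¬s is false.
        At w7: s ∧ ¬s is false.
        At w8: s ∧ ¬s is false.
      So ◇(s ∧ ¬s) is false at w0.
Satisfying worlds: {w1}

w1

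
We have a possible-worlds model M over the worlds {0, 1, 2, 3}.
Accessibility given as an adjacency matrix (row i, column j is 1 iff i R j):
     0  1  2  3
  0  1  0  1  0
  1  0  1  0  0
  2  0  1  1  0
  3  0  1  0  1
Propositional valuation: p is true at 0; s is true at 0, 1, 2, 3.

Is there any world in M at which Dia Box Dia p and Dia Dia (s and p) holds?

No

Let φ = Dia Box Dia p and Dia Dia (s and p). Evaluate φ at each world:
  0 (successors {0, 2}): φ is false.
  1 (successors {1}): φ is false.
  2 (successors {1, 2}): φ is false.
  3 (successors {1, 3}): φ is false.
For instance, at 3:
  At 3: Dia Box Dia p is false, Dia Dia (s and p) is false, so Dia Box Dia p and Dia Dia (s and p) is false.
    At 3: Dia Box Dia p requires Box Dia p at some successor in {1, 3}.
      At 1: Box Dia p is false.
      At 3: Box Dia p is false.
    So Dia Box Dia p is false at 3.
    At 3: Dia Dia (s and p) requires Dia (s and p) at some successor in {1, 3}.
      At 1: Dia (s and p) is false.
      At 3: Dia (s and p) is false.
    So Dia Dia (s and p) is false at 3.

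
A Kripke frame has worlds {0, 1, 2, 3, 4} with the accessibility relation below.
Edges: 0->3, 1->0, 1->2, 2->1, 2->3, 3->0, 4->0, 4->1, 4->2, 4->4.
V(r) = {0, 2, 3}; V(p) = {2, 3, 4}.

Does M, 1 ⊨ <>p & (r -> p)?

Yes

Recall that <>ψ holds at a world iff ψ holds at some accessible world.
At 1: <>p is true, r -> p is true, so <>p & (r -> p) is true.
  At 1: <>p requires p at some successor in {0, 2}.
    p holds at 2, so <>p is true at 1.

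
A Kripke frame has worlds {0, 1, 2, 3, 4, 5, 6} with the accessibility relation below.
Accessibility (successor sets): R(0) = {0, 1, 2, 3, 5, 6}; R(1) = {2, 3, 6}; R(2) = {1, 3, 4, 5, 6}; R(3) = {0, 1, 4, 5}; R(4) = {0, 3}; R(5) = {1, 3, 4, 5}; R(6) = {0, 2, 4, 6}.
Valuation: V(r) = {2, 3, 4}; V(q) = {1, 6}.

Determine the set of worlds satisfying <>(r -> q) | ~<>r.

0, 1, 2, 3, 4, 5, 6

Let φ = <>(r -> q) | ~<>r. Evaluate φ at each world:
  0 (successors {0, 1, 2, 3, 5, 6}): φ is true.
  1 (successors {2, 3, 6}): φ is true.
  2 (successors {1, 3, 4, 5, 6}): φ is true.
  3 (successors {0, 1, 4, 5}): φ is true.
  4 (successors {0, 3}): φ is true.
  5 (successors {1, 3, 4, 5}): φ is true.
  6 (successors {0, 2, 4, 6}): φ is true.
For instance, at 0:
  At 0: <>(r -> q) is true, ~<>r is false, so <>(r -> q) | ~<>r is true.
    At 0: <>(r -> q) requires r -> q at some successor in {0, 1, 2, 3, 5, 6}.
      r -> q holds at 0, so <>(r -> q) is true at 0.
    At 0: <>r is true, so ~<>r is false.
      At 0: <>r requires r at some successor in {0, 1, 2, 3, 5, 6}.
        r holds at 2, so <>r is true at 0.
Satisfying worlds: {0, 1, 2, 3, 4, 5, 6}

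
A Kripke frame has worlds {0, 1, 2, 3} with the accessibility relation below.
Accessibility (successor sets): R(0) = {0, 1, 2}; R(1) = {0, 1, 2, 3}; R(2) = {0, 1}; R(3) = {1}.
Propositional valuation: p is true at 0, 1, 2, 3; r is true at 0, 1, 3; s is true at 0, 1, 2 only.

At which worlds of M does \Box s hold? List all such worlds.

Recall that \Box ψ holds at a world iff ψ holds at every accessible world, and \Diamond ψ holds iff ψ holds at some accessible world.
Let φ = \Box s. Evaluate φ at each world:
  0 (successors {0, 1, 2}): φ is true.
  1 (successors {0, 1, 2, 3}): φ is false.
  2 (successors {0, 1}): φ is true.
  3 (successors {1}): φ is true.
For instance, at 0:
  At 0: \Box s requires s at every successor {0, 1, 2}.
    At 0: s is true.
    At 1: s is true.
    At 2: s is true.
  So \Box s is true at 0.
Satisfying worlds: {0, 2, 3}

0, 2, 3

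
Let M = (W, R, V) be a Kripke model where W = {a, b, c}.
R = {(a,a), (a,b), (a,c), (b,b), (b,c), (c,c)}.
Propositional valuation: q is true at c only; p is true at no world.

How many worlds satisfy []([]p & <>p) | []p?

0

Recall that []ψ holds at a world iff ψ holds at every accessible world, and <>ψ holds iff ψ holds at some accessible world.
Let φ = []([]p & <>p) | []p. Evaluate φ at each world:
  a (successors {a, b, c}): φ is false.
  b (successors {b, c}): φ is false.
  c (successors {c}): φ is false.
For instance, at a:
  At a: []([]p & <>p) is false, []p is false, so []([]p & <>p) | []p is false.
    At a: []([]p & <>p) requires []p & <>p at every successor {a, b, c}.
      []p & <>p fails at a, so []([]p & <>p) is false at a.
    At a: []p requires p at every successor {a, b, c}.
      p fails at a, so []p is false at a.
Satisfying worlds: none.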